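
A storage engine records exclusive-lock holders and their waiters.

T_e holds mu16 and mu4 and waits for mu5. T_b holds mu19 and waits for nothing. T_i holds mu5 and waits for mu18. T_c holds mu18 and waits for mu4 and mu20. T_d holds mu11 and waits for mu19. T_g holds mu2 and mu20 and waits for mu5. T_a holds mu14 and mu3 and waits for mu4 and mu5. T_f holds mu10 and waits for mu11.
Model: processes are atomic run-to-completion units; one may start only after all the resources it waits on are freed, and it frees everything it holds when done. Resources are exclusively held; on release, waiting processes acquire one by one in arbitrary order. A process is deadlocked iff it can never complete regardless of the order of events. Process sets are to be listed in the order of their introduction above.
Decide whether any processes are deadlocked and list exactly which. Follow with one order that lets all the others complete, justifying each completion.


Deadlocked set: T_e, T_i, T_c, T_g and T_a.
Key observation: the loop T_e -> T_i -> T_c -> T_e blocks itself forever; T_g is caught in further circular waits and T_a waits into the deadlock from upstream.
One completion order for the rest: T_b, T_d, T_f.
Step-by-step check:
  run T_b (it waits on nothing); releases mu19
  T_d waits on mu19 — all released -> runs and releases mu11
  T_f waits on mu11 — all released -> runs and releases mu10


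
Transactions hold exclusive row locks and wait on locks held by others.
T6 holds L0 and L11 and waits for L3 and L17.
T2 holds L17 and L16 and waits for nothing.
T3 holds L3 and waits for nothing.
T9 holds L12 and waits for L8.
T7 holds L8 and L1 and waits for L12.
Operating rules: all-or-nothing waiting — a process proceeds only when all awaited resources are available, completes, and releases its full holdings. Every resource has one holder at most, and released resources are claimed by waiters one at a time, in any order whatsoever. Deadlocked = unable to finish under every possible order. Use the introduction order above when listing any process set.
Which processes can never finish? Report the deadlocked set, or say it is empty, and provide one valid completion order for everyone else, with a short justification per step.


Deadlocked set: T9 and T7.
Key observation: the cycle T9 -> T7 -> T9 can never break — each member waits on the next; no other process is dragged down with it.
A valid finishing order for the others: T2, T3, T6.
Check, step by step:
  T2 waits on nothing -> runs at once and releases L17 and L16
  T3 waits on nothing -> runs at once and releases L3
  T6: everything it awaited (L3 and L17) is free; runs, freeing L0 and L11


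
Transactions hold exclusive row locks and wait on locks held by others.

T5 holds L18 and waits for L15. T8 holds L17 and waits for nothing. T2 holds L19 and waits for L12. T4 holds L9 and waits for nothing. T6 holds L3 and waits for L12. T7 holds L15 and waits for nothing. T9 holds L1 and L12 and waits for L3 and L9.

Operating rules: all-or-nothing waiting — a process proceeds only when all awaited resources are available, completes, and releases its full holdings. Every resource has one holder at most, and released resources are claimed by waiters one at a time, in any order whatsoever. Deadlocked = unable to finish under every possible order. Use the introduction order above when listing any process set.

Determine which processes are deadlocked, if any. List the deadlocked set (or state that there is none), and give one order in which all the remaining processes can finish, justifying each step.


Deadlocked: T2, T6 and T9.
Key observation: nobody on the ring T9 -> T6 -> T9 can start until another member finishes, which never happens; T2 waits into the deadlock from upstream.
The rest can finish in the order T7, T8, T5, T4.
Step-by-step check:
  run T7 (it waits on nothing); releases L15
  run T8 (it waits on nothing); releases L17
  T5 waits on L15 — all released -> runs and releases L18
  run T4 (it waits on nothing); releases L9


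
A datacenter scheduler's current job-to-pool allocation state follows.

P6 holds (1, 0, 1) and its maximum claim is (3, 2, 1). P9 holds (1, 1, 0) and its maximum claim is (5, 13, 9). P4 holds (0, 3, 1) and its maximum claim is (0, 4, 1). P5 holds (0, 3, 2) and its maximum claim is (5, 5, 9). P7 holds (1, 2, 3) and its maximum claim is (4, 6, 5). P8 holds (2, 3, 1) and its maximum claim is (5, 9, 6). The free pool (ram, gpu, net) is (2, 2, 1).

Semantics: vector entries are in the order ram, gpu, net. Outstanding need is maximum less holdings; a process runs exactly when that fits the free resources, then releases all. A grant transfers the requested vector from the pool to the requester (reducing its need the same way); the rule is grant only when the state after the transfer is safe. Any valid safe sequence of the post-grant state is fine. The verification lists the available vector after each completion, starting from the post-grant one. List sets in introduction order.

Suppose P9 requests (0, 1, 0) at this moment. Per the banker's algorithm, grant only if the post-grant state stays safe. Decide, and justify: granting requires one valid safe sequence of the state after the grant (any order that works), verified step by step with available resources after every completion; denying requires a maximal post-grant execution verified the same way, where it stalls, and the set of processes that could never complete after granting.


GRANT. The post-grant state is safe; one safe sequence: P4, P6, P7, P8, P5, P9.
Key observation: with (2, 1, 1) left after the transfer, P4 can run at once — the state stays safe.
Step-by-step check of the post-grant state:
  pool = (2, 1, 1)
  run P4 (needs (0, 1, 0), free (2, 1, 1)); after release of (0, 3, 1) the pool is (2, 4, 2)
  run P6 (needs (2, 2, 0), free (2, 4, 2)); after release of (1, 0, 1) the pool is (3, 4, 3)
  run P7 (needs (3, 4, 2), free (3, 4, 3)); after release of (1, 2, 3) the pool is (4, 6, 6)
  run P8 (needs (3, 6, 5), free (4, 6, 6)); after release of (2, 3, 1) the pool is (6, 9, 7)
  run P5 (needs (5, 2, 7), free (6, 9, 7)); after release of (0, 3, 2) the pool is (6, 12, 9)
  run P9 (needs (4, 11, 9), free (6, 12, 9)); after release of (1, 2, 0) the pool is (7, 14, 9)


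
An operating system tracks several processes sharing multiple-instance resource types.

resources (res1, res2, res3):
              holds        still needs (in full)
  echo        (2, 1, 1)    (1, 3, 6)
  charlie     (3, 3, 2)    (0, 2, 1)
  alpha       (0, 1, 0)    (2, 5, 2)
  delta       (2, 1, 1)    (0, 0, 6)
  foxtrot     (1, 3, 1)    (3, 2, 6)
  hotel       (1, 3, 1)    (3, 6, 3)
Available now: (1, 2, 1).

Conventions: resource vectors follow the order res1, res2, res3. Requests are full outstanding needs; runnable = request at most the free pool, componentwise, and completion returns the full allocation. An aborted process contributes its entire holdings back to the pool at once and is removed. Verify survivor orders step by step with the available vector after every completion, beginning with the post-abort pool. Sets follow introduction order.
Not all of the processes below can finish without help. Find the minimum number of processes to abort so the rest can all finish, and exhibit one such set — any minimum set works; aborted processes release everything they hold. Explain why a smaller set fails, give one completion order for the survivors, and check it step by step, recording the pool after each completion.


Abort echo and delta.
Key observation: foxtrot could never have finished before the abort; with (4, 2, 2) returned by echo and delta, it fits at step 4.
Why nothing smaller works — every single abort fails: echo alone leaves delta blocked (short on res3); charlie alone leaves echo blocked (short on res3); alpha alone leaves echo blocked (short on res3); delta alone leaves echo blocked (short on res3); foxtrot alone leaves echo blocked (short on res3); hotel alone leaves echo blocked (short on res3).
The survivors complete as charlie, hotel, alpha, foxtrot. Verifying each step (starting from the post-abort pool):
  pool = (5, 4, 3)
  charlie: need (0, 2, 1) fits (5, 4, 3); releases (3, 3, 2), pool now (8, 7, 5)
  hotel: need (3, 6, 3) fits (8, 7, 5); releases (1, 3, 1), pool now (9, 10, 6)
  alpha: need (2, 5, 2) fits (9, 10, 6); releases (0, 1, 0), pool now (9, 11, 6)
  foxtrot: need (3, 2, 6) fits (9, 11, 6); releases (1, 3, 1), pool now (10, 14, 7)


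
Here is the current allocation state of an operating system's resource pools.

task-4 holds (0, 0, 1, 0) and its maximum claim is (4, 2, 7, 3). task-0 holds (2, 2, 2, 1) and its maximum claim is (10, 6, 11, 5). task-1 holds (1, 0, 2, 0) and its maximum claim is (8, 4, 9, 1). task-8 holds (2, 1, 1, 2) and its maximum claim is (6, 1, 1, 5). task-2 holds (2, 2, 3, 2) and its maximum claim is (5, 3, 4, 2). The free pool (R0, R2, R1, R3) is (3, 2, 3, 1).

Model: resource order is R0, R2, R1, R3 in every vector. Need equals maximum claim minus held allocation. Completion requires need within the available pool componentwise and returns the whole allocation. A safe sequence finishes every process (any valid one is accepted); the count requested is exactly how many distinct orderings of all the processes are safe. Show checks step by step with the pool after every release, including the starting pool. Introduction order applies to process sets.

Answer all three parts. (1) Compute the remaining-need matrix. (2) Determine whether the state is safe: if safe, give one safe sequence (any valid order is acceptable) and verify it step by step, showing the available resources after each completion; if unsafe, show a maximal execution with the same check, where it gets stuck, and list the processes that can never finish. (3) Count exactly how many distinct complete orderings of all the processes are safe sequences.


(1) Outstanding need per process (order R0, R2, R1, R3):
  task-4: (4, 2, 6, 3)
  task-0: (8, 4, 9, 4)
  task-1: (7, 4, 7, 1)
  task-8: (4, 0, 0, 3)
  task-2: (3, 1, 1, 0)
(2) SAFE, for example via the order task-2, task-4, task-8, task-1, task-0.
Key observation: task-2 marks the first exact bind of the order: its need (3, 1, 1, 0) fits the free (3, 2, 3, 1) with zero slack on a requested resource.
Walking it through:
  pool = (3, 2, 3, 1)
  task-2: need (3, 1, 1, 0) fits (3, 2, 3, 1); releases (2, 2, 3, 2), pool now (5, 4, 6, 3)
  task-4: need (4, 2, 6, 3) fits (5, 4, 6, 3); releases (0, 0, 1, 0), pool now (5, 4, 7, 3)
  task-8: need (4, 0, 0, 3) fits (5, 4, 7, 3); releases (2, 1, 1, 2), pool now (7, 5, 8, 5)
  task-1: need (7, 4, 7, 1) fits (7, 5, 8, 5); releases (1, 0, 2, 0), pool now (8, 5, 10, 5)
  task-0: need (8, 4, 9, 4) fits (8, 5, 10, 5); releases (2, 2, 2, 1), pool now (10, 7, 12, 6)
(3) Precisely 4 of the possible complete orderings are safe sequences.


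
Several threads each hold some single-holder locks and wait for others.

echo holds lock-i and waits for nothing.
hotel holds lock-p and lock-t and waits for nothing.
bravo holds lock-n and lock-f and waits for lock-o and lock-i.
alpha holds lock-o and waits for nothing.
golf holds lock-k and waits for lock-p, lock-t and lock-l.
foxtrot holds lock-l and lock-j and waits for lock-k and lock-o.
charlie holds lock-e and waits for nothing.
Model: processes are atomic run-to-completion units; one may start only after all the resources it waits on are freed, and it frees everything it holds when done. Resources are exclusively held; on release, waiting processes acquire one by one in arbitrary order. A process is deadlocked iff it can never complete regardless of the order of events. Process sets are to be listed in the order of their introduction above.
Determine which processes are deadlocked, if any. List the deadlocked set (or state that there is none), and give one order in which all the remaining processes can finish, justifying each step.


The deadlocked set is golf and foxtrot.
Key observation: the knot is the closed ring of waits golf -> foxtrot -> golf; no other process is dragged down with it.
A valid finishing order for the others: hotel, alpha, charlie, echo, bravo.
Walking it through:
  hotel waits on nothing -> runs at once and releases lock-p and lock-t
  alpha waits on nothing -> runs at once and releases lock-o
  charlie waits on nothing -> runs at once and releases lock-e
  echo waits on nothing -> runs at once and releases lock-i
  bravo: everything it awaited (lock-o and lock-i) is free; runs, freeing lock-n and lock-f


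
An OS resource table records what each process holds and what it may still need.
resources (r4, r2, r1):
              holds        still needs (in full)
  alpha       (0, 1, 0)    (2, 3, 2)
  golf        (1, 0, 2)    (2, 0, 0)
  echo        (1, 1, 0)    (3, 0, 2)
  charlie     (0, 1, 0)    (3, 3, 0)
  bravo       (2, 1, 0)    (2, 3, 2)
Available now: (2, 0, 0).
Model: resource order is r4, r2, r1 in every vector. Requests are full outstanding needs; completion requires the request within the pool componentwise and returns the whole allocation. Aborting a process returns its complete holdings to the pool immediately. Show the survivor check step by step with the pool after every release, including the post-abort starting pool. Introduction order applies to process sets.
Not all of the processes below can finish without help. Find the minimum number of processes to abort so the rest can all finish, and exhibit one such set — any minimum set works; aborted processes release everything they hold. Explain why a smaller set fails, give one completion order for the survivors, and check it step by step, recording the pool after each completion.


Minimum abort set: alpha and bravo.
Key observation: charlie could never have finished before the abort; with (2, 2, 0) returned by alpha and bravo, it fits at step 3.
Minimality, checking each single-abort alternative: alpha alone leaves charlie blocked (short on r2); golf alone leaves alpha blocked (short on r2); echo alone leaves alpha blocked (short on r2); charlie alone leaves alpha blocked (short on r2); bravo alone leaves alpha blocked (short on r2).
The survivors complete as golf, echo, charlie. Walking it through (starting from the post-abort pool):
  pool = (4, 2, 0)
  golf needs (2, 0, 0) <= (4, 2, 0) -> finishes; pool += (1, 0, 2) = (5, 2, 2)
  echo needs (3, 0, 2) <= (5, 2, 2) -> finishes; pool += (1, 1, 0) = (6, 3, 2)
  charlie needs (3, 3, 0) <= (6, 3, 2) -> finishes; pool += (0, 1, 0) = (6, 4, 2)


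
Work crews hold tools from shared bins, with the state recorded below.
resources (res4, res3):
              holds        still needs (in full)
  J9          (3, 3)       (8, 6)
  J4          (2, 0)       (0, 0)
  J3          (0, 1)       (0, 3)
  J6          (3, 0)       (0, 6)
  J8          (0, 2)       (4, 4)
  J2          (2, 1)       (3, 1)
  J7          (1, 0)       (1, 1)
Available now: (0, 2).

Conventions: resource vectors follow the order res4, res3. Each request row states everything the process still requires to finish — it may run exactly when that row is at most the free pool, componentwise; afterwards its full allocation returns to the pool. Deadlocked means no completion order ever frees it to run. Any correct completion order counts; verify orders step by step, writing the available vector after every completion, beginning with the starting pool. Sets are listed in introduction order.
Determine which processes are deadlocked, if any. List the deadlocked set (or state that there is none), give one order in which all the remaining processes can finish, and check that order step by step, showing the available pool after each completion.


The deadlocked set is empty.
Key observation: no deadlock: J4 fits now, and the freed resources carry the rest through.
A valid finishing order for the others: J4, J7, J2, J3, J8, J6, J9. Verifying each step:
  pool = (0, 2)
  J4: need (0, 0) fits (0, 2); releases (2, 0), pool now (2, 2)
  J7: need (1, 1) fits (2, 2); releases (1, 0), pool now (3, 2)
  J2: need (3, 1) fits (3, 2); releases (2, 1), pool now (5, 3)
  J3: need (0, 3) fits (5, 3); releases (0, 1), pool now (5, 4)
  J8: need (4, 4) fits (5, 4); releases (0, 2), pool now (5, 6)
  J6: need (0, 6) fits (5, 6); releases (3, 0), pool now (8, 6)
  J9: need (8, 6) fits (8, 6); releases (3, 3), pool now (11, 9)


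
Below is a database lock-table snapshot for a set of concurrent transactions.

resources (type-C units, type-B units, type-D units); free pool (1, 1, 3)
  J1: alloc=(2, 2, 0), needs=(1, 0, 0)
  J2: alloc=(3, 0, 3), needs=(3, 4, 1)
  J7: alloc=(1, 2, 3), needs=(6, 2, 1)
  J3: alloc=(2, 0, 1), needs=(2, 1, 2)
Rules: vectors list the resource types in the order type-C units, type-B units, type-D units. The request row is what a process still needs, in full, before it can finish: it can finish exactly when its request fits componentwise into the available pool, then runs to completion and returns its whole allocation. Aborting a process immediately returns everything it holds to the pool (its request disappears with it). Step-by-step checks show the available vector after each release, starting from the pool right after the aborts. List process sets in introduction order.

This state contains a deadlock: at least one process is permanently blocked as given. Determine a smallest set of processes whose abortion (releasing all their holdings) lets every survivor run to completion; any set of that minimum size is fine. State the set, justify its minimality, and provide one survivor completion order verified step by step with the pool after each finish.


The answer: abort J7.
Key observation: J2 was stuck for good until J7 gave back (1, 2, 3); in the order shown it finishes at step 3.
Why nothing smaller works: aborting no one leaves the state deadlocked as given.
The survivors complete as J1, J3, J2. Step-by-step check (starting from the post-abort pool):
  pool = (2, 3, 6)
  J1 needs (1, 0, 0) <= (2, 3, 6) -> finishes; pool += (2, 2, 0) = (4, 5, 6)
  J3 needs (2, 1, 2) <= (4, 5, 6) -> finishes; pool += (2, 0, 1) = (6, 5, 7)
  J2 needs (3, 4, 1) <= (6, 5, 7) -> finishes; pool += (3, 0, 3) = (9, 5, 10)


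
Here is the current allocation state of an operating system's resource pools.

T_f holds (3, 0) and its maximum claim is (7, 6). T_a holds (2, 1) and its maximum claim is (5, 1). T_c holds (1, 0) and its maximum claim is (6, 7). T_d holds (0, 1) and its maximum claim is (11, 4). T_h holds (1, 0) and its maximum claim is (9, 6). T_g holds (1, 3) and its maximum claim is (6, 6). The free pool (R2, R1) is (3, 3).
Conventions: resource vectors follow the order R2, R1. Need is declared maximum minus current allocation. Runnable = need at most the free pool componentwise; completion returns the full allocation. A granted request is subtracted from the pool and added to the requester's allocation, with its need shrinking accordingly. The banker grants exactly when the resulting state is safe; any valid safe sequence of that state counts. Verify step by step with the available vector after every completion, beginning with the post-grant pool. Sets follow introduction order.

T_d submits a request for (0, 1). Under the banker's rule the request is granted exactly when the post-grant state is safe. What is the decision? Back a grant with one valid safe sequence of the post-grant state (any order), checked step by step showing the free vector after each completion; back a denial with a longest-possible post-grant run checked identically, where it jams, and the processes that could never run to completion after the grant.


DENY. Granting would leave the state unsafe.
Key observation: after T_a, T_g, T_f, T_h the pool peaks at (10, 6), and each blocked process is short somewhere: T_c on R1; T_d on R2.
After a pretend grant, a maximal execution: T_a, T_g, T_f, T_h — then nothing else fits. Check, step by step:
  pool = (3, 2)
  T_a needs (3, 0) <= (3, 2) -> finishes; pool += (2, 1) = (5, 3)
  T_g needs (5, 3) <= (5, 3) -> finishes; pool += (1, 3) = (6, 6)
  T_f needs (4, 6) <= (6, 6) -> finishes; pool += (3, 0) = (9, 6)
  T_h needs (8, 6) <= (9, 6) -> finishes; pool += (1, 0) = (10, 6)
  T_c still needs (5, 7) but only (10, 6) is free — short on R1
  T_d still needs (11, 2) but only (10, 6) is free — short on R2
Post-grant, the permanently blocked set is T_c and T_d.


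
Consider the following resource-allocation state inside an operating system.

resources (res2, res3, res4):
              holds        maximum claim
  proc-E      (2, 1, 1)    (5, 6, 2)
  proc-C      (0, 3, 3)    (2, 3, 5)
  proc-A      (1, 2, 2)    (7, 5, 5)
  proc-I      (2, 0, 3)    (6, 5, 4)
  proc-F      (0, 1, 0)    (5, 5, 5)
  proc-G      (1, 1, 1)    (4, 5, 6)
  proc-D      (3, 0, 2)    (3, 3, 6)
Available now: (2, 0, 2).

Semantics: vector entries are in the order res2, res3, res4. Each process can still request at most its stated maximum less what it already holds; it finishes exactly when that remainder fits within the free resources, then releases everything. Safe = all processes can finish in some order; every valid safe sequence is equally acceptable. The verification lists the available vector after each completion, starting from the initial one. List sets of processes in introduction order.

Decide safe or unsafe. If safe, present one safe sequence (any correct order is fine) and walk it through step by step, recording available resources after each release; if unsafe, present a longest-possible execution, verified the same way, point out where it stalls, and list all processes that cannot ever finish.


UNSAFE.
Key observation: after proc-C, proc-D the pool peaks at (5, 3, 7), and each blocked process is short somewhere: proc-E on res3; proc-A on res2; proc-I on res3; proc-F on res3; proc-G on res3.
A maximal execution: proc-C, proc-D — then nothing else fits. Verifying each step:
  pool = (2, 0, 2)
  proc-C needs (2, 0, 2) <= (2, 0, 2) -> finishes; pool += (0, 3, 3) = (2, 3, 5)
  proc-D needs (0, 3, 4) <= (2, 3, 5) -> finishes; pool += (3, 0, 2) = (5, 3, 7)
  blocked: proc-E wants (3, 5, 1), pool (5, 3, 7) — not enough res3
  blocked: proc-A wants (6, 3, 3), pool (5, 3, 7) — not enough res2
  blocked: proc-I wants (4, 5, 1), pool (5, 3, 7) — not enough res3
  blocked: proc-F wants (5, 4, 5), pool (5, 3, 7) — not enough res3
  blocked: proc-G wants (3, 4, 5), pool (5, 3, 7) — not enough res3
Processes that can never finish: proc-E, proc-A, proc-I, proc-F and proc-G.


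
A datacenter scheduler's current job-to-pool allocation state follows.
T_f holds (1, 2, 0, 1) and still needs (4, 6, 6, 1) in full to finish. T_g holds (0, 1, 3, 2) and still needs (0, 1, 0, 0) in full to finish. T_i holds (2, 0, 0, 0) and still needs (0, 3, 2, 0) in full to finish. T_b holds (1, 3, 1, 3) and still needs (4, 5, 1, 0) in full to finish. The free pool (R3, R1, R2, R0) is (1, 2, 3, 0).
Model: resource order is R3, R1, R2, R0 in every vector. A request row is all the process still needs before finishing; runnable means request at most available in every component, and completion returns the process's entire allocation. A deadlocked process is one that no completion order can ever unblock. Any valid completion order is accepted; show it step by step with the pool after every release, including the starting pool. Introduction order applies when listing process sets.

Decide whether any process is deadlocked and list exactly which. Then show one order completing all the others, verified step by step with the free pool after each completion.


Deadlocked: T_f and T_b.
Key observation: even finishing T_g, T_i leaves just (3, 3, 6, 2) free — too little R3 for any of the remaining processes.
The rest can finish in the order T_g, T_i. Check, step by step:
  pool = (1, 2, 3, 0)
  run T_g (needs (0, 1, 0, 0), free (1, 2, 3, 0)); after release of (0, 1, 3, 2) the pool is (1, 3, 6, 2)
  run T_i (needs (0, 3, 2, 0), free (1, 3, 6, 2)); after release of (2, 0, 0, 0) the pool is (3, 3, 6, 2)
The blocked processes can never fit:
  T_f still needs (4, 6, 6, 1) but only (3, 3, 6, 2) is free — short on R3 and R1
  T_b still needs (4, 5, 1, 0) but only (3, 3, 6, 2) is free — short on R3 and R1


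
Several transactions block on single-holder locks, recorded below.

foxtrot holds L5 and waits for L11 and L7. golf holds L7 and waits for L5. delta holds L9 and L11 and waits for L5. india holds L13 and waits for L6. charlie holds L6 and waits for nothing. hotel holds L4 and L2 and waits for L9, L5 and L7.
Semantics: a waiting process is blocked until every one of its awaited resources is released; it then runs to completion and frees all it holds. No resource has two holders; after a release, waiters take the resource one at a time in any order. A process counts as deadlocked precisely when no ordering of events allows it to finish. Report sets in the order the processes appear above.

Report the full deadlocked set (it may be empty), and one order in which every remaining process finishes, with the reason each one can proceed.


Deadlocked: foxtrot, golf, delta and hotel.
Key observation: the loop foxtrot -> golf -> foxtrot blocks itself forever; delta is caught in further circular waits and hotel waits into the deadlock from upstream.
The rest can finish in the order charlie, india.
Verifying each step:
  charlie: no waits; runs immediately, freeing L6
  india: everything it awaited (L6) is free; runs, freeing L13


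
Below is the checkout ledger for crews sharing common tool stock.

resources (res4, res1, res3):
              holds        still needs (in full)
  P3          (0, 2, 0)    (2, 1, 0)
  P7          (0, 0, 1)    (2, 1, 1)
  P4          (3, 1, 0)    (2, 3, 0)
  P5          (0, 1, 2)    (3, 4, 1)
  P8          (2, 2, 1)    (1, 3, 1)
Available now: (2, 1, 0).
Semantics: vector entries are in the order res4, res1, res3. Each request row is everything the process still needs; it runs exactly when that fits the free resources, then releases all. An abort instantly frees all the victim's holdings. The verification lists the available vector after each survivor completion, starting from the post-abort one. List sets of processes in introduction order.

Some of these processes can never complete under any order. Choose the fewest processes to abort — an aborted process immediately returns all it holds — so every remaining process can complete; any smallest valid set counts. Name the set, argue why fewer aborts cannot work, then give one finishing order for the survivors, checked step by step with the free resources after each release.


Abort P8.
Key observation: before aborting P8, P7 was permanently blocked — no order could ever run it; afterwards it completes at step 1.
No smaller set exists: with zero aborts the deadlock remains.
One survivor order: P7, P4, P3, P5. Verifying each step (post-abort pool first):
  pool = (4, 3, 1)
  run P7 (needs (2, 1, 1), free (4, 3, 1)); after release of (0, 0, 1) the pool is (4, 3, 2)
  run P4 (needs (2, 3, 0), free (4, 3, 2)); after release of (3, 1, 0) the pool is (7, 4, 2)
  run P3 (needs (2, 1, 0), free (7, 4, 2)); after release of (0, 2, 0) the pool is (7, 6, 2)
  run P5 (needs (3, 4, 1), free (7, 6, 2)); after release of (0, 1, 2) the pool is (7, 7, 4)


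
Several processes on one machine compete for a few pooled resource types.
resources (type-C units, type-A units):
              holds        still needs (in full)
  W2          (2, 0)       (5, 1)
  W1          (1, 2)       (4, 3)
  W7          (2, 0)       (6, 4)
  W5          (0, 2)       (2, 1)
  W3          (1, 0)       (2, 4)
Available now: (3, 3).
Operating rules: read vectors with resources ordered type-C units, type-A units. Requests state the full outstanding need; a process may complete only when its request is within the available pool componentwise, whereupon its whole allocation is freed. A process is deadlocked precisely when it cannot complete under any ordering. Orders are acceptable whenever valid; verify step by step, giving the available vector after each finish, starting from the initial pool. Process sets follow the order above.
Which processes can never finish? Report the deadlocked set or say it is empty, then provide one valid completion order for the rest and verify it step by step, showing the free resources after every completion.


Nothing here is deadlocked.
Key observation: there is always a runnable process — W5 first — so the state unwinds completely.
The rest can finish in the order W5, W3, W1, W2, W7. Check, step by step:
  pool = (3, 3)
  W5: need (2, 1) fits (3, 3); releases (0, 2), pool now (3, 5)
  W3: need (2, 4) fits (3, 5); releases (1, 0), pool now (4, 5)
  W1: need (4, 3) fits (4, 5); releases (1, 2), pool now (5, 7)
  W2: need (5, 1) fits (5, 7); releases (2, 0), pool now (7, 7)
  W7: need (6, 4) fits (7, 7); releases (2, 0), pool now (9, 7)


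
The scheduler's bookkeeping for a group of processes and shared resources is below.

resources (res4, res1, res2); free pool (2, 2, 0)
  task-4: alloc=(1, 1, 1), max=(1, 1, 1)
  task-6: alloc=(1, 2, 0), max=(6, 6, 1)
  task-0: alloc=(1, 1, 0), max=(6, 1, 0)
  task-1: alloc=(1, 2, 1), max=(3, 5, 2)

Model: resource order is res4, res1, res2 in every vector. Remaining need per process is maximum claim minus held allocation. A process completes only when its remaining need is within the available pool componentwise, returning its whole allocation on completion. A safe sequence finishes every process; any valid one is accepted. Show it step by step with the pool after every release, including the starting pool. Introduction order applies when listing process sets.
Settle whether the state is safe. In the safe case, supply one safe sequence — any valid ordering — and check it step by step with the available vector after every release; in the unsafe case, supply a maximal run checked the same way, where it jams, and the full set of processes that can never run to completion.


UNSAFE — no complete ordering exists.
Key observation: no order helps: past task-4, task-1, the free pool tops out at (4, 5, 2), below what each blocked process needs in res4.
A maximal execution: task-4, task-1 — then nothing else fits. Walking it through:
  pool = (2, 2, 0)
  run task-4 (needs (0, 0, 0), free (2, 2, 0)); after release of (1, 1, 1) the pool is (3, 3, 1)
  run task-1 (needs (2, 3, 1), free (3, 3, 1)); after release of (1, 2, 1) the pool is (4, 5, 2)
  blocked: task-6 wants (5, 4, 1), pool (4, 5, 2) — not enough res4
  blocked: task-0 wants (5, 0, 0), pool (4, 5, 2) — not enough res4
Permanently blocked: task-6 and task-0.


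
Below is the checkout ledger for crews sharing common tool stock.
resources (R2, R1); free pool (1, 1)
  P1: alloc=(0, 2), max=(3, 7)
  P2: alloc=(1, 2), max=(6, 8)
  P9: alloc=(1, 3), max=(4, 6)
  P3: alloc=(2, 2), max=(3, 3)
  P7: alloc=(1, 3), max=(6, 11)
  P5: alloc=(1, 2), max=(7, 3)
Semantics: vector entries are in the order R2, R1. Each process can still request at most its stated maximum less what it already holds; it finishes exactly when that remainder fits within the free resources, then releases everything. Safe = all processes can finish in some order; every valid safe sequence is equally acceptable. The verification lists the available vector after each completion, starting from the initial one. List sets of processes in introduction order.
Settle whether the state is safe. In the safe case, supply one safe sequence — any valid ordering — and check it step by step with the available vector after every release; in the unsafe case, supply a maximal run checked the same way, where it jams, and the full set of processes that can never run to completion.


UNSAFE — no complete ordering exists.
Key observation: the wall is R2: completing P3, P9, P1 brings the pool only to (4, 8), and all the rest need more.
The run P3, P9, P1 cannot be extended any further. Step-by-step check:
  pool = (1, 1)
  P3: need (1, 1) fits (1, 1); releases (2, 2), pool now (3, 3)
  P9: need (3, 3) fits (3, 3); releases (1, 3), pool now (4, 6)
  P1: need (3, 5) fits (4, 6); releases (0, 2), pool now (4, 8)
  P2 still needs (5, 6) but only (4, 8) is free — short on R2
  P7 still needs (5, 8) but only (4, 8) is free — short on R2
  P5 still needs (6, 1) but only (4, 8) is free — short on R2
Permanently blocked: P2, P7 and P5.


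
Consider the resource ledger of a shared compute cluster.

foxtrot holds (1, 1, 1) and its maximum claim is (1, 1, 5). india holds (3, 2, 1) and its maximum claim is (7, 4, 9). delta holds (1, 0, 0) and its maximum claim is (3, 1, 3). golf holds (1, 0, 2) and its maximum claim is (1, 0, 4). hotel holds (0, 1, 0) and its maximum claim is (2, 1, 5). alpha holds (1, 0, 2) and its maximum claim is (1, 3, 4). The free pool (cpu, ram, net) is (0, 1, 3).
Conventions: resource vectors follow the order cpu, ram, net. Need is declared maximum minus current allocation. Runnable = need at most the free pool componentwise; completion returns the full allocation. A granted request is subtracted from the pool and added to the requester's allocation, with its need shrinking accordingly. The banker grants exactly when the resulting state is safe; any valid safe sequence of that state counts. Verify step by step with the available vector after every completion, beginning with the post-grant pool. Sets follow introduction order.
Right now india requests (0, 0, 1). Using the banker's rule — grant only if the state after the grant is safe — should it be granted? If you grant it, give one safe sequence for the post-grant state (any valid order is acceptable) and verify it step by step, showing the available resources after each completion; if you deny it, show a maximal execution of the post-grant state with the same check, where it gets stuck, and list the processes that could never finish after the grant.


GRANT — the state after the grant stays safe, e.g. via golf, foxtrot, delta, hotel, alpha, india.
Key observation: the grant leaves (0, 1, 2) free — enough for golf, whose release restarts the cascade.
Verifying the post-grant state step by step:
  pool = (0, 1, 2)
  golf: need (0, 0, 2) fits (0, 1, 2); releases (1, 0, 2), pool now (1, 1, 4)
  foxtrot: need (0, 0, 4) fits (1, 1, 4); releases (1, 1, 1), pool now (2, 2, 5)
  delta: need (2, 1, 3) fits (2, 2, 5); releases (1, 0, 0), pool now (3, 2, 5)
  hotel: need (2, 0, 5) fits (3, 2, 5); releases (0, 1, 0), pool now (3, 3, 5)
  alpha: need (0, 3, 2) fits (3, 3, 5); releases (1, 0, 2), pool now (4, 3, 7)
  india: need (4, 2, 7) fits (4, 3, 7); releases (3, 2, 2), pool now (7, 5, 9)


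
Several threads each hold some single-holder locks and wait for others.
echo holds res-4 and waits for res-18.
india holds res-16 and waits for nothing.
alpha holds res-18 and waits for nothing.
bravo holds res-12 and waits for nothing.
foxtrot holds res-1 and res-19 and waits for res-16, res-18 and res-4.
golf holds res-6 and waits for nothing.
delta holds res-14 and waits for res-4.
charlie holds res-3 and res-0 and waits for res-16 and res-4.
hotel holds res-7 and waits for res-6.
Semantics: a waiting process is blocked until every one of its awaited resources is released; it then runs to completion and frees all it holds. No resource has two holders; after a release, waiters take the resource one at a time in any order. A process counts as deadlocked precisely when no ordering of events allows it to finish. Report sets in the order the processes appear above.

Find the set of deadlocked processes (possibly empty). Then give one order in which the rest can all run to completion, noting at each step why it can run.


The deadlocked set is empty.
Key observation: no waiting chain loops back on itself — every chain ends at a process that waits on nothing, so everyone eventually runs.
The rest can finish in the order alpha, golf, india, echo, hotel, foxtrot, bravo, charlie, delta.
Check, step by step:
  alpha: no waits; runs immediately, freeing res-18
  golf: no waits; runs immediately, freeing res-6
  india: no waits; runs immediately, freeing res-16
  echo waits on res-18 — all released -> runs and releases res-4
  hotel waits on res-6 — all released -> runs and releases res-7
  foxtrot waits on res-16, res-18 and res-4 — all released -> runs and releases res-1 and res-19
  bravo: no waits; runs immediately, freeing res-12
  charlie waits on res-16 and res-4 — all released -> runs and releases res-3 and res-0
  delta waits on res-4 — all released -> runs and releases res-14


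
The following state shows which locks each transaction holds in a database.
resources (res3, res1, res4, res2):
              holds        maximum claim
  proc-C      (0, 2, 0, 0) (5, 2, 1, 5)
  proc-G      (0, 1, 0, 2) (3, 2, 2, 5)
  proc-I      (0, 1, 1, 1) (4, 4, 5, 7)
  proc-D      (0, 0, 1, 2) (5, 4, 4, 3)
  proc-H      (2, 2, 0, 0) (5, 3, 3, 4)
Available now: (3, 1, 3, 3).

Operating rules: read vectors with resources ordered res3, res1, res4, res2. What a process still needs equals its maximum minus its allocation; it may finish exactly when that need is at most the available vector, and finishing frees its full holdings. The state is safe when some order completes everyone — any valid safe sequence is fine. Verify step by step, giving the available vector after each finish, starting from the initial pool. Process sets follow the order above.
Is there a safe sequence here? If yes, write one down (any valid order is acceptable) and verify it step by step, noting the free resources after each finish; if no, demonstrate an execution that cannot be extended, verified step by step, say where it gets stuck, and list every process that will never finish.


SAFE, for example via the order proc-G, proc-H, proc-D, proc-C, proc-I.
Key observation: proc-G is the earliest step where a requested resource binds exactly: need (3, 1, 2, 3), pool (3, 1, 3, 3) at its turn.
Walking it through:
  pool = (3, 1, 3, 3)
  proc-G needs (3, 1, 2, 3) <= (3, 1, 3, 3) -> finishes; pool += (0, 1, 0, 2) = (3, 2, 3, 5)
  proc-H needs (3, 1, 3, 4) <= (3, 2, 3, 5) -> finishes; pool += (2, 2, 0, 0) = (5, 4, 3, 5)
  proc-D needs (5, 4, 3, 1) <= (5, 4, 3, 5) -> finishes; pool += (0, 0, 1, 2) = (5, 4, 4, 7)
  proc-C needs (5, 0, 1, 5) <= (5, 4, 4, 7) -> finishes; pool += (0, 2, 0, 0) = (5, 6, 4, 7)
  proc-I needs (4, 3, 4, 6) <= (5, 6, 4, 7) -> finishes; pool += (0, 1, 1, 1) = (5, 7, 5, 8)


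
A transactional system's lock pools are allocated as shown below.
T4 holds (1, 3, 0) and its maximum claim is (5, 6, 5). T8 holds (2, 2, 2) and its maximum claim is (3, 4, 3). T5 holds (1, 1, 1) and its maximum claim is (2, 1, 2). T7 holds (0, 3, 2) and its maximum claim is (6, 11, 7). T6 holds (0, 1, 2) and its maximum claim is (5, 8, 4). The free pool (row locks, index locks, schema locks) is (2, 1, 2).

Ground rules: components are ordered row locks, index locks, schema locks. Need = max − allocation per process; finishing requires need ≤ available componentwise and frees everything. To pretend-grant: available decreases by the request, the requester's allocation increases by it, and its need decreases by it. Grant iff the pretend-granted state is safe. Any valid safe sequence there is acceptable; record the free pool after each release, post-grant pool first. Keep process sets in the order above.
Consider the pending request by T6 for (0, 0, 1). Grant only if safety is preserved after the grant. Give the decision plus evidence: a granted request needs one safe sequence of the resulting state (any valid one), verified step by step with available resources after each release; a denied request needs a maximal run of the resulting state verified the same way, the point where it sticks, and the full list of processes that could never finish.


DENY: after the grant no complete ordering would exist.
Key observation: after T5, T8 the pool peaks at (5, 4, 4), and each blocked process is short somewhere: T4 on schema locks; T7 on row locks, index locks, schema locks; T6 on index locks.
Pretend the grant happened; the run T5, T8 goes as far as possible. Step-by-step check:
  pool = (2, 1, 1)
  run T5 (needs (1, 0, 1), free (2, 1, 1)); after release of (1, 1, 1) the pool is (3, 2, 2)
  run T8 (needs (1, 2, 1), free (3, 2, 2)); after release of (2, 2, 2) the pool is (5, 4, 4)
  T4 still needs (4, 3, 5) but only (5, 4, 4) is free — short on schema locks
  T7 still needs (6, 8, 5) but only (5, 4, 4) is free — short on row locks, index locks and schema locks
  T6 still needs (5, 7, 1) but only (5, 4, 4) is free — short on index locks
Post-grant, the permanently blocked set is T4, T7 and T6.
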